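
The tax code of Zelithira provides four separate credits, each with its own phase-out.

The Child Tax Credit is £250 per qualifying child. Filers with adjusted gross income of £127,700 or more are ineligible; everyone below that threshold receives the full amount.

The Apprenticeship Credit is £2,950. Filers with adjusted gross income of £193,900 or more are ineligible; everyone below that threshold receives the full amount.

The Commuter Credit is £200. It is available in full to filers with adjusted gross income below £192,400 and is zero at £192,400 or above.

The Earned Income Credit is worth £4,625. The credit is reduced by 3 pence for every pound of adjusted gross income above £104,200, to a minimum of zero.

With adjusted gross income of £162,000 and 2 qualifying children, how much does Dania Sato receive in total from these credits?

Child Tax Credit: base = 2 × £250 = £500. £162,000 meets or exceeds the £127,700 cutoff, so the credit is £0.
Apprenticeship Credit: £162,000 is below the £193,900 cutoff, so the full £2,950 applies.
Commuter Credit: £162,000 is below the £192,400 cutoff, so the full £200 applies.
Earned Income Credit: 3% of the £57,800 excess over £104,200 is £1,734; credit = £4,625 − £1,734 = £2,891.
Total: £0 + £2,950 + £200 + £2,891 = £6,041.

£6,041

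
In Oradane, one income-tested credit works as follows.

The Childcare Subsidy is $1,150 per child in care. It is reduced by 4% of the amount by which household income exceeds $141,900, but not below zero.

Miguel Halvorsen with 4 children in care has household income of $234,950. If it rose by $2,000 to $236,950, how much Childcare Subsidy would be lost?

At $234,950 — base = 4 × $1,150 = $4,600. 4% of the $93,050 excess over $141,900 is $3,722; credit = $4,600 − $3,722 = $878.
At $236,950 — base = 4 × $1,150 = $4,600. 4% of the $95,050 excess over $141,900 is $3,802; credit = $4,600 − $3,802 = $798.
Lost: $878 − $798 = $80.

$80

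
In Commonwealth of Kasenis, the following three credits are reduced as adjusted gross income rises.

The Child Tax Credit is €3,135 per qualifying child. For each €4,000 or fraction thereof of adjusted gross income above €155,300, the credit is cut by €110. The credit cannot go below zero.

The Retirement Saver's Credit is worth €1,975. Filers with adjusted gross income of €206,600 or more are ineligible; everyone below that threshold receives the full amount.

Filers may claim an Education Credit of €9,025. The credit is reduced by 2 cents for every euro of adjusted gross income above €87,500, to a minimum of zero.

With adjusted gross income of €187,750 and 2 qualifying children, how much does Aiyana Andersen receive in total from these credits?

€14,275

Child Tax Credit: base = 2 × €3,135 = €6,270. income exceeds €155,300 by €32,450, which is 9 full-or-partial €4,000 increments; reduction = 9 × €110 = €990, leaving €5,280.
Retirement Saver's Credit: €187,750 is below the €206,600 cutoff, so the full €1,975 applies.
Education Credit: 2% of the €100,250 excess over €87,500 is €2,005; credit = €9,025 − €2,005 = €7,020.
Total: €5,280 + €1,975 + €7,020 = €14,275.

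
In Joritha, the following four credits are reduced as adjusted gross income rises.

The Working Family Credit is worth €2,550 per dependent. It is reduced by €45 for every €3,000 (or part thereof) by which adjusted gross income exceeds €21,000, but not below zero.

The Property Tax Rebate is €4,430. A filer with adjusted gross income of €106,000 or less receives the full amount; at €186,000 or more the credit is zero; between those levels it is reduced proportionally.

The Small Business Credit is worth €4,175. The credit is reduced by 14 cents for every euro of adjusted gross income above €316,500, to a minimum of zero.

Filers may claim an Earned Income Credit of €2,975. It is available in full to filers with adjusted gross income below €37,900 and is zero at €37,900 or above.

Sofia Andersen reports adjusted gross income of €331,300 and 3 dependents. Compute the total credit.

€5,073

Working Family Credit: base = 3 × €2,550 = €7,650. income exceeds €21,000 by €310,300, which is 104 full-or-partial €3,000 increments; reduction = 104 × €45 = €4,680, leaving €2,970.
Property Tax Rebate: €331,300 is at or above €186,000, so the credit is €0.
Small Business Credit: 14% of the €14,800 excess over €316,500 is €2,072; credit = €4,175 − €2,072 = €2,103.
Earned Income Credit: €331,300 meets or exceeds the €37,900 cutoff, so the credit is €0.
Total: €2,970 + €0 + €2,103 + €0 = €5,073.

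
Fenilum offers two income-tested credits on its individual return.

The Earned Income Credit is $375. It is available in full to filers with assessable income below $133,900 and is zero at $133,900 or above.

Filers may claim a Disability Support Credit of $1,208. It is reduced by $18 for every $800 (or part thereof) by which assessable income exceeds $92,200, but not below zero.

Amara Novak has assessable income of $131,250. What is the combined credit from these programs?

Earned Income Credit: $131,250 is below the $133,900 cutoff, so the full $375 applies.
Disability Support Credit: income exceeds $92,200 by $39,050, which is 49 full-or-partial $800 increments; reduction = 49 × $18 = $882, leaving $326.
Total: $375 + $326 = $701.

$701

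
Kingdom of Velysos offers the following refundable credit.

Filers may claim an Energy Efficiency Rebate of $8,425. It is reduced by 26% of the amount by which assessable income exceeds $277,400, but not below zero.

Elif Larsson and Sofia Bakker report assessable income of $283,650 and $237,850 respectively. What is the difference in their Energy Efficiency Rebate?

$1,625

Elif ($283,650): Energy Efficiency Rebate: 26% of the $6,250 excess over $277,400 is $1,625; credit = $8,425 − $1,625 = $6,800.
Sofia ($237,850): Energy Efficiency Rebate: $237,850 is at or below the $277,400 threshold, so the full $8,425 applies.
Difference: |$6,800 − $8,425| = $1,625.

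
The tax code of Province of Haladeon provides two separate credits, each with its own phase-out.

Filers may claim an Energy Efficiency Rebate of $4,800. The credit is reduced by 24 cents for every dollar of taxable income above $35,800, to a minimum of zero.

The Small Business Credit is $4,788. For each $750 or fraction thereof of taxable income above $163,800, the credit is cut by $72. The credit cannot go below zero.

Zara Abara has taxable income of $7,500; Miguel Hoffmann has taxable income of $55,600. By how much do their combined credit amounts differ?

$4,752

Zara ($7,500): Energy Efficiency Rebate: $7,500 is at or below the $35,800 threshold, so the full $4,800 applies. Small Business Credit: $7,500 is at or below the $163,800 threshold, so the full $4,788 applies. total $4,800 + $4,788 = $9,588
Miguel ($55,600): Energy Efficiency Rebate: 24% of the $19,800 excess over $35,800 is $4,752; credit = $4,800 − $4,752 = $48. Small Business Credit: $55,600 is at or below the $163,800 threshold, so the full $4,788 applies. total $48 + $4,788 = $4,836
Difference: |$9,588 − $4,836| = $4,752.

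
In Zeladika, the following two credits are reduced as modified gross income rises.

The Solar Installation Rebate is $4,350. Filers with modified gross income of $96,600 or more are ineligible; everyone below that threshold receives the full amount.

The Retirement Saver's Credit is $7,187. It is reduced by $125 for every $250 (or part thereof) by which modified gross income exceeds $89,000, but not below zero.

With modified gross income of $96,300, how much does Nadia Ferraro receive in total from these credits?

$7,787

Solar Installation Rebate: $96,300 is below the $96,600 cutoff, so the full $4,350 applies.
Retirement Saver's Credit: income exceeds $89,000 by $7,300, which is 30 full-or-partial $250 increments; reduction = 30 × $125 = $3,750, leaving $3,437.
Total: $4,350 + $3,437 = $7,787.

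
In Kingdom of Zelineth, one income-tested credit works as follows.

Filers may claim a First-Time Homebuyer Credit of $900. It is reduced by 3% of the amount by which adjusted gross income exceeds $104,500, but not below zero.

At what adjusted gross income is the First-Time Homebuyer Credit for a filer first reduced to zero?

The credit falls by 3% of each dollar above $104,500, so it reaches zero when the excess is $900 / 3% = $30,000: income = $104,500 + $30,000 = $134,500.

$134,500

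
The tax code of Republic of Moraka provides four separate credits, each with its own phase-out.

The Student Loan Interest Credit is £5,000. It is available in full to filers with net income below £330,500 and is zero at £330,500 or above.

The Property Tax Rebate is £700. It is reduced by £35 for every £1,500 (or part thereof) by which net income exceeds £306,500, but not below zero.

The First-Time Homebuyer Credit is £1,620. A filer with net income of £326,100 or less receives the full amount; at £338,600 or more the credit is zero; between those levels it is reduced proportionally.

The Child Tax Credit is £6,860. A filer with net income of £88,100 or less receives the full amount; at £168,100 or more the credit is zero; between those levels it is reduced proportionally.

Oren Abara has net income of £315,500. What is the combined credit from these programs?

Student Loan Interest Credit: £315,500 is below the £330,500 cutoff, so the full £5,000 applies.
Property Tax Rebate: income exceeds £306,500 by £9,000, which is 6 full-or-partial £1,500 increments; reduction = 6 × £35 = £210, leaving £490.
First-Time Homebuyer Credit: £315,500 is at or below the £326,100 threshold, so the full £1,620 applies.
Child Tax Credit: £315,500 is at or above £168,100, so the credit is £0.
Total: £5,000 + £490 + £1,620 + £0 = £7,110.

£7,110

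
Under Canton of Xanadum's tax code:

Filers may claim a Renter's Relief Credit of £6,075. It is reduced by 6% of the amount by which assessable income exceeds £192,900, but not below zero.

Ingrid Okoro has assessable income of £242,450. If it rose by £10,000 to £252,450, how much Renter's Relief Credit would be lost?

£600

At £242,450 — 6% of the £49,550 excess over £192,900 is £2,973; credit = £6,075 − £2,973 = £3,102.
At £252,450 — 6% of the £59,550 excess over £192,900 is £3,573; credit = £6,075 − £3,573 = £2,502.
Lost: £3,102 − £2,502 = £600.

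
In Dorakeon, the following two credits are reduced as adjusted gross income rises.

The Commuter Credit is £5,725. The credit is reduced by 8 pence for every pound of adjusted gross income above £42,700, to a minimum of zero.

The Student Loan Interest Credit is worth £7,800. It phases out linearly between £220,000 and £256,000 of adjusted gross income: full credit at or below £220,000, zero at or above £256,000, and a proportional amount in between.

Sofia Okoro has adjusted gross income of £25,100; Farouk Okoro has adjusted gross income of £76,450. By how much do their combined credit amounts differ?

Sofia (£25,100): Commuter Credit: £25,100 is at or below the £42,700 threshold, so the full £5,725 applies. Student Loan Interest Credit: £25,100 is at or below the £220,000 threshold, so the full £7,800 applies. total £5,725 + £7,800 = £13,525
Farouk (£76,450): Commuter Credit: 8% of the £33,750 excess over £42,700 is £2,700; credit = £5,725 − £2,700 = £3,025. Student Loan Interest Credit: £76,450 is at or below the £220,000 threshold, so the full £7,800 applies. total £3,025 + £7,800 = £10,825
Difference: |£13,525 − £10,825| = £2,700.

£2,700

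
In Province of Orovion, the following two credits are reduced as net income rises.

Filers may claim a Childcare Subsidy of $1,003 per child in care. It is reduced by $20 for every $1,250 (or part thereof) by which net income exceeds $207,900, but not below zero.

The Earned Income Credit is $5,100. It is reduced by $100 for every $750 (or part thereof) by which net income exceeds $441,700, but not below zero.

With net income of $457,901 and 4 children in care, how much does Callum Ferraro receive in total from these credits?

$2,900

Childcare Subsidy: base = 4 × $1,003 = $4,012. income exceeds $207,900 by $250,001 → 201 increments × $20 = $4,020 ≥ base, so the credit is $0.
Earned Income Credit: income exceeds $441,700 by $16,201, which is 22 full-or-partial $750 increments; reduction = 22 × $100 = $2,200, leaving $2,900.
Total: $0 + $2,900 = $2,900.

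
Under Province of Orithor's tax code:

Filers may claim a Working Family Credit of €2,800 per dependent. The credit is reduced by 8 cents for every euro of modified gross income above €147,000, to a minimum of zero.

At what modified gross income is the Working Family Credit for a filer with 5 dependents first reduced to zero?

€322,000

Full credit = 5 × €2,800 = €14,000.
The credit falls by 8% of each euro above €147,000, so it reaches zero when the excess is €14,000 / 8% = €175,000: income = €147,000 + €175,000 = €322,000.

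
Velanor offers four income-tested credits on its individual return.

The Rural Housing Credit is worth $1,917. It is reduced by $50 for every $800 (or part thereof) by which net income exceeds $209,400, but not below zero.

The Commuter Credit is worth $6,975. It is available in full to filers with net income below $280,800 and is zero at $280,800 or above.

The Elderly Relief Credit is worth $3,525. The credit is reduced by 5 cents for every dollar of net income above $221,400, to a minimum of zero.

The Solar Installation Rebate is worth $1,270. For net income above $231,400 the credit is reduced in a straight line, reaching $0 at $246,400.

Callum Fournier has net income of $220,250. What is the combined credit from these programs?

$12,987

Rural Housing Credit: income exceeds $209,400 by $10,850, which is 14 full-or-partial $800 increments; reduction = 14 × $50 = $700, leaving $1,217.
Commuter Credit: $220,250 is below the $280,800 cutoff, so the full $6,975 applies.
Elderly Relief Credit: $220,250 is at or below the $221,400 threshold, so the full $3,525 applies.
Solar Installation Rebate: $220,250 is at or below the $231,400 threshold, so the full $1,270 applies.
Total: $1,217 + $6,975 + $3,525 + $1,270 = $12,987.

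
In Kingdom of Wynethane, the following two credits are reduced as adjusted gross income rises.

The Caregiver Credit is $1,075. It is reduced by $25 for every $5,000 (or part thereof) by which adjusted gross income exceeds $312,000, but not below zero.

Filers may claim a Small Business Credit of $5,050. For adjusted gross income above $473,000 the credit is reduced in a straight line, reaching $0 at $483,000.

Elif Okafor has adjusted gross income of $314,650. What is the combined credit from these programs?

Caregiver Credit: income exceeds $312,000 by $2,650, which is 1 full-or-partial $5,000 increment; reduction = 1 × $25 = $25, leaving $1,050.
Small Business Credit: $314,650 is at or below the $473,000 threshold, so the full $5,050 applies.
Total: $1,050 + $5,050 = $6,100.

$6,100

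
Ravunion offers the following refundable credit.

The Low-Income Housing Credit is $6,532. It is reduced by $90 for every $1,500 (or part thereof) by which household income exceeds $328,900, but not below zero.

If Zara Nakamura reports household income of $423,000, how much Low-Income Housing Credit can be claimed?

Low-Income Housing Credit: income exceeds $328,900 by $94,100, which is 63 full-or-partial $1,500 increments; reduction = 63 × $90 = $5,670, leaving $862.

$862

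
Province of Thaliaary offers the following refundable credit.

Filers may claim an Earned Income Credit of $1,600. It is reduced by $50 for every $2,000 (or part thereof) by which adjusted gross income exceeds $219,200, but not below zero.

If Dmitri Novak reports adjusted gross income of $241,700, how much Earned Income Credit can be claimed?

Earned Income Credit: income exceeds $219,200 by $22,500, which is 12 full-or-partial $2,000 increments; reduction = 12 × $50 = $600, leaving $1,000.

$1,000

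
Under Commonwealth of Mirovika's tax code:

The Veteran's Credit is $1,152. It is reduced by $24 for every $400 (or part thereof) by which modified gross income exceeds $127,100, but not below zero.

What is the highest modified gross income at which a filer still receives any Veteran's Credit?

$145,900

After 47 increments the reduction is 47 × $24 = $1,128, leaving $24; one more increment wipes it out. Increment 47 ends at excess 47 × $400 = $18,800, so the highest qualifying income is $127,100 + $18,800 = $145,900.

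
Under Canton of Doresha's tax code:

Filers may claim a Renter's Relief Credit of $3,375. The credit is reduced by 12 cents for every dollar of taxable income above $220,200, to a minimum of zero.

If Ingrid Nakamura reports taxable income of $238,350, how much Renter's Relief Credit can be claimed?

Renter's Relief Credit: 12% of the $18,150 excess over $220,200 is $2,178; credit = $3,375 − $2,178 = $1,197.

$1,197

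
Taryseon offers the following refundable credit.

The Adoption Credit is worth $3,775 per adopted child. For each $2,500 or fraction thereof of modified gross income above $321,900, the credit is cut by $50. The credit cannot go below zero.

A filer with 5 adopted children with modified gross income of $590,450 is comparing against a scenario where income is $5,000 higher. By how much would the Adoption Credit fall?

$100

At $590,450 — base = 5 × $3,775 = $18,875. income exceeds $321,900 by $268,550, which is 108 full-or-partial $2,500 increments; reduction = 108 × $50 = $5,400, leaving $13,475.
At $595,450 — base = 5 × $3,775 = $18,875. income exceeds $321,900 by $273,550, which is 110 full-or-partial $2,500 increments; reduction = 110 × $50 = $5,500, leaving $13,375.
Lost: $13,475 − $13,375 = $100.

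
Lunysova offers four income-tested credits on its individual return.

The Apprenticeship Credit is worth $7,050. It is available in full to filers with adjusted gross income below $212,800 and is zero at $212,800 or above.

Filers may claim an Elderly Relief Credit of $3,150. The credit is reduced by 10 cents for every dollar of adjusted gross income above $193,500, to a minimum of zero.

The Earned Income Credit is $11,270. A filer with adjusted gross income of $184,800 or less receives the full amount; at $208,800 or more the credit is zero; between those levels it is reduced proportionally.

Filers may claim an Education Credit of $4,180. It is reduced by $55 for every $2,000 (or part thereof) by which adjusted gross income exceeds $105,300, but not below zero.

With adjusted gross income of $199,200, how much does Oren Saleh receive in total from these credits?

$15,733

Apprenticeship Credit: $199,200 is below the $212,800 cutoff, so the full $7,050 applies.
Elderly Relief Credit: 10% of the $5,700 excess over $193,500 is $570; credit = $3,150 − $570 = $2,580.
Earned Income Credit: $199,200 is $14,400 into a $24,000 phase-out range, leaving 9,600/24,000 of the credit: $11,270 × 9,600/24,000 = $4,508.
Education Credit: income exceeds $105,300 by $93,900, which is 47 full-or-partial $2,000 increments; reduction = 47 × $55 = $2,585, leaving $1,595.
Total: $7,050 + $2,580 + $4,508 + $1,595 = $15,733.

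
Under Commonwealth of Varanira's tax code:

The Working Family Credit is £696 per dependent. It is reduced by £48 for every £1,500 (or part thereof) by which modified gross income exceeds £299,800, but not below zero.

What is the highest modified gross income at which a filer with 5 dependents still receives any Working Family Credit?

£407,800

Full credit = 5 × £696 = £3,480.
After 72 increments the reduction is 72 × £48 = £3,456, leaving £24; one more increment wipes it out. Increment 72 ends at excess 72 × £1,500 = £108,000, so the highest qualifying income is £299,800 + £108,000 = £407,800.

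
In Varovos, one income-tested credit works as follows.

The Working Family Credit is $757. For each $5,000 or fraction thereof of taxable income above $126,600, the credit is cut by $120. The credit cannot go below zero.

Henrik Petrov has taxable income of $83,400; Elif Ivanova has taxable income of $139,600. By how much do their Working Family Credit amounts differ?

$360

Henrik ($83,400): Working Family Credit: $83,400 is at or below the $126,600 threshold, so the full $757 applies.
Elif ($139,600): Working Family Credit: income exceeds $126,600 by $13,000, which is 3 full-or-partial $5,000 increments; reduction = 3 × $120 = $360, leaving $397.
Difference: |$757 − $397| = $360.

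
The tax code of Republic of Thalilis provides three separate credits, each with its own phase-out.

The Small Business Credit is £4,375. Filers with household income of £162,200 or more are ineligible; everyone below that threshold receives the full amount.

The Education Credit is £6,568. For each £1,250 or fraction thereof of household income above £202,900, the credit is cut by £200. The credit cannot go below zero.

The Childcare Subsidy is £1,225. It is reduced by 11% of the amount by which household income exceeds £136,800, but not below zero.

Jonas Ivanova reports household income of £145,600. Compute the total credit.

£11,200

Small Business Credit: £145,600 is below the £162,200 cutoff, so the full £4,375 applies.
Education Credit: £145,600 is at or below the £202,900 threshold, so the full £6,568 applies.
Childcare Subsidy: 11% of the £8,800 excess over £136,800 is £968; credit = £1,225 − £968 = £257.
Total: £4,375 + £6,568 + £257 = £11,200.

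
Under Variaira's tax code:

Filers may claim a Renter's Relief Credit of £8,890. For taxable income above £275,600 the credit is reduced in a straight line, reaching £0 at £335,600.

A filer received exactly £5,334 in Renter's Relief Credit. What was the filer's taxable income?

£5,334 is 5,334/8,890 of the full £8,890, so 3,556/8,890 of the £60,000 range has been used: income = £275,600 + £60,000 × 3,556/8,890 = £299,600.

£299,600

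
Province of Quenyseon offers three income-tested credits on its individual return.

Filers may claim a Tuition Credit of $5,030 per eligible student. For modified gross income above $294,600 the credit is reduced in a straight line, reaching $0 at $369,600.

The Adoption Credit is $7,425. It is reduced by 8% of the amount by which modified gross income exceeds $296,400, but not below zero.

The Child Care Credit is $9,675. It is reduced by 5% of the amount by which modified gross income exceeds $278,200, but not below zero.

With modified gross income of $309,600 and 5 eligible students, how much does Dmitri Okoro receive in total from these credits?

$34,594

Tuition Credit: base = 5 × $5,030 = $25,150. $309,600 is $15,000 into a $75,000 phase-out range, leaving 60,000/75,000 of the credit: $25,150 × 60,000/75,000 = $20,120.
Adoption Credit: 8% of the $13,200 excess over $296,400 is $1,056; credit = $7,425 − $1,056 = $6,369.
Child Care Credit: 5% of the $31,400 excess over $278,200 is $1,570; credit = $9,675 − $1,570 = $8,105.
Total: $20,120 + $6,369 + $8,105 = $34,594.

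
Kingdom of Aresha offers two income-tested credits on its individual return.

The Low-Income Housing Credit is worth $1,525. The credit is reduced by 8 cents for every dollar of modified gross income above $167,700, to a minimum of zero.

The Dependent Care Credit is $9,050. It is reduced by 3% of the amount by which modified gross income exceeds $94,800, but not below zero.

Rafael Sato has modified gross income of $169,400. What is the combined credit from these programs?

Low-Income Housing Credit: 8% of the $1,700 excess over $167,700 is $136; credit = $1,525 − $136 = $1,389.
Dependent Care Credit: 3% of the $74,600 excess over $94,800 is $2,238; credit = $9,050 − $2,238 = $6,812.
Total: $1,389 + $6,812 = $8,201.

$8,201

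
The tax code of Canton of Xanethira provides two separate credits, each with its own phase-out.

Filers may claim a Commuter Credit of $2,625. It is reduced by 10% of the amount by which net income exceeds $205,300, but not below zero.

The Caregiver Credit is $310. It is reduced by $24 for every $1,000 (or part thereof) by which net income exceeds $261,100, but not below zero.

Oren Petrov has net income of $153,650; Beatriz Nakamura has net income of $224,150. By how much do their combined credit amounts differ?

$1,885

Oren ($153,650): Commuter Credit: $153,650 is at or below the $205,300 threshold, so the full $2,625 applies. Caregiver Credit: $153,650 is at or below the $261,100 threshold, so the full $310 applies. total $2,625 + $310 = $2,935
Beatriz ($224,150): Commuter Credit: 10% of the $18,850 excess over $205,300 is $1,885; credit = $2,625 − $1,885 = $740. Caregiver Credit: $224,150 is at or below the $261,100 threshold, so the full $310 applies. total $740 + $310 = $1,050
Difference: |$2,935 − $1,050| = $1,885.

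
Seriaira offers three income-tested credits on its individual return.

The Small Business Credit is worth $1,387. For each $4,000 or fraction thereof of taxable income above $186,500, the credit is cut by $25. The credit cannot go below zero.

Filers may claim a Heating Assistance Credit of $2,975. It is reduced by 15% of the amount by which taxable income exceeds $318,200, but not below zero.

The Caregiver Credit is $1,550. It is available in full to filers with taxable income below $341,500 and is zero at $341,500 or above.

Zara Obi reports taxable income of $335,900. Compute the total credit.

$2,307

Small Business Credit: income exceeds $186,500 by $149,400, which is 38 full-or-partial $4,000 increments; reduction = 38 × $25 = $950, leaving $437.
Heating Assistance Credit: 15% of the $17,700 excess over $318,200 is $2,655; credit = $2,975 − $2,655 = $320.
Caregiver Credit: $335,900 is below the $341,500 cutoff, so the full $1,550 applies.
Total: $437 + $320 + $1,550 = $2,307.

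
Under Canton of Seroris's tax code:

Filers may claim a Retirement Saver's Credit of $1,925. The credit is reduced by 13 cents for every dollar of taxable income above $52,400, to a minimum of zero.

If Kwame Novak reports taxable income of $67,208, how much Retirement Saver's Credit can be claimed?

Retirement Saver's Credit: 13% of the $14,808 excess over $52,400 is $1,925.04 ≥ base, so the credit is $0.

$0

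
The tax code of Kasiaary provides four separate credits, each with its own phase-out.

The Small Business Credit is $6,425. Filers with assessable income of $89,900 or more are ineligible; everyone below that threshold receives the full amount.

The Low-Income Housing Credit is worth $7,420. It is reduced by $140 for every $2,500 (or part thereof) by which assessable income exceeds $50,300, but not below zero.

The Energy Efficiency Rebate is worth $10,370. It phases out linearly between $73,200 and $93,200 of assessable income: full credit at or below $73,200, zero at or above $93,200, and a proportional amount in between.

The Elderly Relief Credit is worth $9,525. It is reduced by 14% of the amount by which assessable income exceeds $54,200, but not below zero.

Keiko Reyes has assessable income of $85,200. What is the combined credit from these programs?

Small Business Credit: $85,200 is below the $89,900 cutoff, so the full $6,425 applies.
Low-Income Housing Credit: income exceeds $50,300 by $34,900, which is 14 full-or-partial $2,500 increments; reduction = 14 × $140 = $1,960, leaving $5,460.
Energy Efficiency Rebate: $85,200 is $12,000 into a $20,000 phase-out range, leaving 8,000/20,000 of the credit: $10,370 × 8,000/20,000 = $4,148.
Elderly Relief Credit: 14% of the $31,000 excess over $54,200 is $4,340; credit = $9,525 − $4,340 = $5,185.
Total: $6,425 + $5,460 + $4,148 + $5,185 = $21,218.

$21,218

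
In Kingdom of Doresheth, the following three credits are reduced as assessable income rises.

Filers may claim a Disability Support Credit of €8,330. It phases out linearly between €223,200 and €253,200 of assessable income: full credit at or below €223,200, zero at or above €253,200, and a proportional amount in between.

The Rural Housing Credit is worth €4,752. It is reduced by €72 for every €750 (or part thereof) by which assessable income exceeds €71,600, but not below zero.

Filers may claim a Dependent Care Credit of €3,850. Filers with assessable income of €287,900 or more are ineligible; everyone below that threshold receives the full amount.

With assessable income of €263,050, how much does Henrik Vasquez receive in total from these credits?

€3,850

Disability Support Credit: €263,050 is at or above €253,200, so the credit is €0.
Rural Housing Credit: income exceeds €71,600 by €191,450 → 256 increments × €72 = €18,432 ≥ base, so the credit is €0.
Dependent Care Credit: €263,050 is below the €287,900 cutoff, so the full €3,850 applies.
Total: €0 + €0 + €3,850 = €3,850.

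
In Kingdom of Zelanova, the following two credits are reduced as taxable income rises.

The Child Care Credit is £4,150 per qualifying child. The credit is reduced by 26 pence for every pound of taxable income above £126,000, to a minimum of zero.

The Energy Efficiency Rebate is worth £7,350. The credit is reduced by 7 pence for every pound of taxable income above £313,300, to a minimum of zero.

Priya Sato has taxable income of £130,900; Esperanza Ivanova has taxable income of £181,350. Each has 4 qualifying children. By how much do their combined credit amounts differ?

Priya (£130,900): Child Care Credit: base = 4 × £4,150 = £16,600. 26% of the £4,900 excess over £126,000 is £1,274; credit = £16,600 − £1,274 = £15,326. Energy Efficiency Rebate: £130,900 is at or below the £313,300 threshold, so the full £7,350 applies. total £15,326 + £7,350 = £22,676
Esperanza (£181,350): Child Care Credit: base = 4 × £4,150 = £16,600. 26% of the £55,350 excess over £126,000 is £14,391; credit = £16,600 − £14,391 = £2,209. Energy Efficiency Rebate: £181,350 is at or below the £313,300 threshold, so the full £7,350 applies. total £2,209 + £7,350 = £9,559
Difference: |£22,676 − £9,559| = £13,117.

£13,117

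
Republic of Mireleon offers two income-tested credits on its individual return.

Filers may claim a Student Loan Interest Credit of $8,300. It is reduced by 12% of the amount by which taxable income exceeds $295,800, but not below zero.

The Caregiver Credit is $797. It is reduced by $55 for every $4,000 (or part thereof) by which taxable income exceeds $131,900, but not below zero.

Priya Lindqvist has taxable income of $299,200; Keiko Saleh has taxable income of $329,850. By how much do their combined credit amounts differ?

$3,678

Priya ($299,200): Student Loan Interest Credit: 12% of the $3,400 excess over $295,800 is $408; credit = $8,300 − $408 = $7,892. Caregiver Credit: income exceeds $131,900 by $167,300 → 42 increments × $55 = $2,310 ≥ base, so the credit is $0. total $7,892 + $0 = $7,892
Keiko ($329,850): Student Loan Interest Credit: 12% of the $34,050 excess over $295,800 is $4,086; credit = $8,300 − $4,086 = $4,214. Caregiver Credit: income exceeds $131,900 by $197,950 → 50 increments × $55 = $2,750 ≥ base, so the credit is $0. total $4,214 + $0 = $4,214
Difference: |$7,892 − $4,214| = $3,678.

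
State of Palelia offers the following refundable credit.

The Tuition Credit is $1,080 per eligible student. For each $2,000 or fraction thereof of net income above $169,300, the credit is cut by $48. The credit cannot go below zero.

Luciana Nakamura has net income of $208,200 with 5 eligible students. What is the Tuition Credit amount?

Tuition Credit: base = 5 × $1,080 = $5,400. income exceeds $169,300 by $38,900, which is 20 full-or-partial $2,000 increments; reduction = 20 × $48 = $960, leaving $4,440.

$4,440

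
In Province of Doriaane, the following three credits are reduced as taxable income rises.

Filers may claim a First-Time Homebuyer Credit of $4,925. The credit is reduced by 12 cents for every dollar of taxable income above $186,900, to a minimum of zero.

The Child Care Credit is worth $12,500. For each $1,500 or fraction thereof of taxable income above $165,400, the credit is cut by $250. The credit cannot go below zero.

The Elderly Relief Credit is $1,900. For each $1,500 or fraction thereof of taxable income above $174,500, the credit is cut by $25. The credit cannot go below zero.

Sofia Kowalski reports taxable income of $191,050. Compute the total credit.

$14,027

First-Time Homebuyer Credit: 12% of the $4,150 excess over $186,900 is $498; credit = $4,925 − $498 = $4,427.
Child Care Credit: income exceeds $165,400 by $25,650, which is 18 full-or-partial $1,500 increments; reduction = 18 × $250 = $4,500, leaving $8,000.
Elderly Relief Credit: income exceeds $174,500 by $16,550, which is 12 full-or-partial $1,500 increments; reduction = 12 × $25 = $300, leaving $1,600.
Total: $4,427 + $8,000 + $1,600 = $14,027.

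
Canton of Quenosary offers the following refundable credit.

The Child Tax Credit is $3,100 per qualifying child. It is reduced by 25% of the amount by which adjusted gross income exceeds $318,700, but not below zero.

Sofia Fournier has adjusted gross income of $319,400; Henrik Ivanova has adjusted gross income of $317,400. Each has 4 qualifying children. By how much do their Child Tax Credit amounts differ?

$175

Sofia ($319,400): Child Tax Credit: base = 4 × $3,100 = $12,400. 25% of the $700 excess over $318,700 is $175; credit = $12,400 − $175 = $12,225.
Henrik ($317,400): Child Tax Credit: base = 4 × $3,100 = $12,400. $317,400 is at or below the $318,700 threshold, so the full $12,400 applies.
Difference: |$12,225 − $12,400| = $175.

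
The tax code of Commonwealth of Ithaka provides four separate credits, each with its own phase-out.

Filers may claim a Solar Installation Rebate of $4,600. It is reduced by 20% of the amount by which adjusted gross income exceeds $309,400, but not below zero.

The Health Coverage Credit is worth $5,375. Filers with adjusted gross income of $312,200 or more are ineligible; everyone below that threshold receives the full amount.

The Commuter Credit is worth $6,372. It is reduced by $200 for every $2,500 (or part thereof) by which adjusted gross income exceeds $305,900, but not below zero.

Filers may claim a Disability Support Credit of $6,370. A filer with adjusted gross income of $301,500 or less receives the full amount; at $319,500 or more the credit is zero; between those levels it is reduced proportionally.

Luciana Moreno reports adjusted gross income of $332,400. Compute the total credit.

$4,172

Solar Installation Rebate: 20% of the $23,000 excess over $309,400 is $4,600 ≥ base, so the credit is $0.
Health Coverage Credit: $332,400 meets or exceeds the $312,200 cutoff, so the credit is $0.
Commuter Credit: income exceeds $305,900 by $26,500, which is 11 full-or-partial $2,500 increments; reduction = 11 × $200 = $2,200, leaving $4,172.
Disability Support Credit: $332,400 is at or above $319,500, so the credit is $0.
Total: $0 + $0 + $4,172 + $0 = $4,172.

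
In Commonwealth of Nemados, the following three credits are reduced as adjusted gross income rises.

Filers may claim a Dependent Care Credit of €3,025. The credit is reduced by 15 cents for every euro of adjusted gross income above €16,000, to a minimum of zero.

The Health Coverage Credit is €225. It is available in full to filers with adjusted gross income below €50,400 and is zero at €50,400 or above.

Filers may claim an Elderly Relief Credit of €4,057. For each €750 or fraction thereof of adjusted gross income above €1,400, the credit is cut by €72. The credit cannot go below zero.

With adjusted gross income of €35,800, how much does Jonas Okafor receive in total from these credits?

Dependent Care Credit: 15% of the €19,800 excess over €16,000 is €2,970; credit = €3,025 − €2,970 = €55.
Health Coverage Credit: €35,800 is below the €50,400 cutoff, so the full €225 applies.
Elderly Relief Credit: income exceeds €1,400 by €34,400, which is 46 full-or-partial €750 increments; reduction = 46 × €72 = €3,312, leaving €745.
Total: €55 + €225 + €745 = €1,025.

€1,025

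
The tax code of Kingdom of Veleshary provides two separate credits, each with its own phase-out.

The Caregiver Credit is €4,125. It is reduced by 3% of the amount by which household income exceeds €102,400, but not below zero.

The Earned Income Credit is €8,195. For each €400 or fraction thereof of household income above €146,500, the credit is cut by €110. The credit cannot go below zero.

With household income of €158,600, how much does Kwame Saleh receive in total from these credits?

€7,224

Caregiver Credit: 3% of the €56,200 excess over €102,400 is €1,686; credit = €4,125 − €1,686 = €2,439.
Earned Income Credit: income exceeds €146,500 by €12,100, which is 31 full-or-partial €400 increments; reduction = 31 × €110 = €3,410, leaving €4,785.
Total: €2,439 + €4,785 = €7,224.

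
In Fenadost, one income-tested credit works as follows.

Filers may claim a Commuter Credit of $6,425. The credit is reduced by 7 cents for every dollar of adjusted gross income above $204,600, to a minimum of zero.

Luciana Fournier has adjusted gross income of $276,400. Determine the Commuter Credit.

Commuter Credit: 7% of the $71,800 excess over $204,600 is $5,026; credit = $6,425 − $5,026 = $1,399.

$1,399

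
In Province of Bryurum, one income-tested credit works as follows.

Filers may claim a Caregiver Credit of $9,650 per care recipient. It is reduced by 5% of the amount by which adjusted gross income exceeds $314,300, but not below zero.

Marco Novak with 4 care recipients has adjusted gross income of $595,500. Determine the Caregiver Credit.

Caregiver Credit: base = 4 × $9,650 = $38,600. 5% of the $281,200 excess over $314,300 is $14,060; credit = $38,600 − $14,060 = $24,540.

$24,540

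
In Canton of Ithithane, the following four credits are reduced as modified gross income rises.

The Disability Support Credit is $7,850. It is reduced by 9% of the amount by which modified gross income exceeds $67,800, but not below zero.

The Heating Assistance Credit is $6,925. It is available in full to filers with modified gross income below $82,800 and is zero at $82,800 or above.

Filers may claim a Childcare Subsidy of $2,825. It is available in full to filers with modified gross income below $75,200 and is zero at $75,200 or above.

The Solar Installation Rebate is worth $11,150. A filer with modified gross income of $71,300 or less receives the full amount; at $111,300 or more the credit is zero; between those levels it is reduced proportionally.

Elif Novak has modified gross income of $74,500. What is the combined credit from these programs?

Disability Support Credit: 9% of the $6,700 excess over $67,800 is $603; credit = $7,850 − $603 = $7,247.
Heating Assistance Credit: $74,500 is below the $82,800 cutoff, so the full $6,925 applies.
Childcare Subsidy: $74,500 is below the $75,200 cutoff, so the full $2,825 applies.
Solar Installation Rebate: $74,500 is $3,200 into a $40,000 phase-out range, leaving 36,800/40,000 of the credit: $11,150 × 36,800/40,000 = $10,258.
Total: $7,247 + $6,925 + $2,825 + $10,258 = $27,255.

$27,255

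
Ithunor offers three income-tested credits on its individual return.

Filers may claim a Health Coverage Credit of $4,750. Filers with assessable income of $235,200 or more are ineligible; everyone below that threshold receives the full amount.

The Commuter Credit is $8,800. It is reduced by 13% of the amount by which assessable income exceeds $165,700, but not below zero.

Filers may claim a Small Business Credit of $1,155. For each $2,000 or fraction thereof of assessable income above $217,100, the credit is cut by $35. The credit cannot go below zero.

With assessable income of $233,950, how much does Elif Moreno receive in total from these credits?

Health Coverage Credit: $233,950 is below the $235,200 cutoff, so the full $4,750 applies.
Commuter Credit: 13% of the $68,250 excess over $165,700 is $8,872.50 ≥ base, so the credit is $0.
Small Business Credit: income exceeds $217,100 by $16,850, which is 9 full-or-partial $2,000 increments; reduction = 9 × $35 = $315, leaving $840.
Total: $4,750 + $0 + $840 = $5,590.

$5,590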